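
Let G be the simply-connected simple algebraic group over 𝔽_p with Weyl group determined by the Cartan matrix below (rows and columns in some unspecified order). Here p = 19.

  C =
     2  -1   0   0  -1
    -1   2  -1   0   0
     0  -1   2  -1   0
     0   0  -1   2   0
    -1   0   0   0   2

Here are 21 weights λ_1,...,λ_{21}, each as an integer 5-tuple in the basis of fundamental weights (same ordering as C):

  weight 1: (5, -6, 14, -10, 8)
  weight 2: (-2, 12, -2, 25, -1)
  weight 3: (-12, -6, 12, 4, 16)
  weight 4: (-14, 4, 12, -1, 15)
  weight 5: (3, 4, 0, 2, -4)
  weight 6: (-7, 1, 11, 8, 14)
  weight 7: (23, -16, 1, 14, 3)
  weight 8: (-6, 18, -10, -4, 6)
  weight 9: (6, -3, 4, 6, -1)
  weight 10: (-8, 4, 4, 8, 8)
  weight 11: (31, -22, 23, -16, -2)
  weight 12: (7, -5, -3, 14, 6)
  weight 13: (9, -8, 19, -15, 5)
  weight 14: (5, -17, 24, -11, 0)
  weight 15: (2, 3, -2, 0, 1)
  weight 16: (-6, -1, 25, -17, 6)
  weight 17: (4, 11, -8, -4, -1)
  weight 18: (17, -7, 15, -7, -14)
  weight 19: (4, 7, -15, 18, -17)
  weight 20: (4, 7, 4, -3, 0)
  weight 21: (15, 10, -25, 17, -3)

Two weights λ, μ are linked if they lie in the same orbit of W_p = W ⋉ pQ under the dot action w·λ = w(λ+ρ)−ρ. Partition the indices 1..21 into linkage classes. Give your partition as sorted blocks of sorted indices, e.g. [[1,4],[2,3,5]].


Root system A_5: the 5×5 matrix C matches after relabeling.

Each λ_j+ρ reduced to Ā_19; 5-tuples below use C's row order:

  [1] (1, 5, 1, 3, 3)
  [2] (11, 1, 6, 0, 0)
  [3] (5, 8, 3, 2, 1)
  [4] (5, 8, 3, 2, 1)
  [5] (1, 5, 1, 3, 3)
  [6] (2, 2, 4, 4, 2)
  [7] (2, 2, 4, 4, 2)
  [8] (5, 2, 3, 7, 0)
  [9] (5, 2, 3, 7, 0)
  [10] (5, 2, 3, 7, 0)
  [11] (3, 3, 1, 0, 2)
  [12] (2, 2, 4, 4, 2)
  [13] (1, 5, 1, 3, 3)
  [14] (1, 5, 1, 3, 3)
  [15] (3, 3, 1, 0, 2)
  [16] (5, 2, 3, 7, 0)
  [17] (5, 2, 3, 7, 0)
  [18] (1, 5, 1, 3, 3)
  [19] (5, 8, 3, 2, 1)
  [20] (5, 8, 3, 2, 1)
  [21] (5, 8, 3, 2, 1)

Partition of {1..21} into 6 W_19-dot-orbits:

[[1, 5, 13, 14, 18], [2], [3, 4, 19, 20, 21], [6, 7, 12], [8, 9, 10, 16, 17], [11, 15]]


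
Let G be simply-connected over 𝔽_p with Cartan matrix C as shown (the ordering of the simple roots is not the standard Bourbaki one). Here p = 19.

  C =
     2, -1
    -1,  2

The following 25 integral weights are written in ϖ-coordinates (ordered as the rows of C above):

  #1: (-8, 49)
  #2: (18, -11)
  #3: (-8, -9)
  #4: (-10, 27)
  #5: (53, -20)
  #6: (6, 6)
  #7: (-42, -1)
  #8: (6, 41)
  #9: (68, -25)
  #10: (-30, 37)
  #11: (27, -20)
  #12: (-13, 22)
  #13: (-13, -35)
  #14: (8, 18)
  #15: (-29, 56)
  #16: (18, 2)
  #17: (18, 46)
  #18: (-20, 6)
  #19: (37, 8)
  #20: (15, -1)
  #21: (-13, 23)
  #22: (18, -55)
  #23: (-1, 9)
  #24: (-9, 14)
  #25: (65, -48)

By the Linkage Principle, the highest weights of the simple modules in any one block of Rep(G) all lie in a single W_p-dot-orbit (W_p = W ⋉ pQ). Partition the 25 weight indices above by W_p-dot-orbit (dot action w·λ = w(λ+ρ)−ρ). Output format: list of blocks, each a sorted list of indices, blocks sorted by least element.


Type A_2, rank 2, |W|=6; reorder rows/cols to standard.

λ_j+ρ reflected into Ā_19 (⟨·,θ^∨⟩≤19); 2-tuples as given:

  λ_1+ρ ↦ (7, 7) · λ_2+ρ ↦ (9, 10) · λ_3+ρ ↦ (8, 7) · λ_4+ρ ↦ (0, 10) · λ_5+ρ ↦ (16, 0) · λ_6+ρ ↦ (7, 7) · λ_7+ρ ↦ (16, 0) · λ_8+ρ ↦ (8, 7) · λ_9+ρ ↦ (7, 7) · λ_10+ρ ↦ (0, 10) · λ_11+ρ ↦ (0, 10) · λ_12+ρ ↦ (8, 7) · λ_13+ρ ↦ (8, 7) · λ_14+ρ ↦ (0, 10) · λ_15+ρ ↦ (9, 10) · λ_16+ρ ↦ (16, 0) · λ_17+ρ ↦ (9, 10) · λ_18+ρ ↦ (7, 12) · λ_19+ρ ↦ (9, 10) · λ_20+ρ ↦ (16, 0) · λ_21+ρ ↦ (7, 7) · λ_22+ρ ↦ (16, 0) · λ_23+ρ ↦ (0, 10) · λ_24+ρ ↦ (8, 7) · λ_25+ρ ↦ (9, 10)

Grouping the 25 weights by Ā_19-representative: 6 linkage classes.

[[1, 6, 9, 21], [2, 15, 17, 19, 25], [3, 8, 12, 13, 24], [4, 10, 11, 14, 23], [5, 7, 16, 20, 22], [18]]


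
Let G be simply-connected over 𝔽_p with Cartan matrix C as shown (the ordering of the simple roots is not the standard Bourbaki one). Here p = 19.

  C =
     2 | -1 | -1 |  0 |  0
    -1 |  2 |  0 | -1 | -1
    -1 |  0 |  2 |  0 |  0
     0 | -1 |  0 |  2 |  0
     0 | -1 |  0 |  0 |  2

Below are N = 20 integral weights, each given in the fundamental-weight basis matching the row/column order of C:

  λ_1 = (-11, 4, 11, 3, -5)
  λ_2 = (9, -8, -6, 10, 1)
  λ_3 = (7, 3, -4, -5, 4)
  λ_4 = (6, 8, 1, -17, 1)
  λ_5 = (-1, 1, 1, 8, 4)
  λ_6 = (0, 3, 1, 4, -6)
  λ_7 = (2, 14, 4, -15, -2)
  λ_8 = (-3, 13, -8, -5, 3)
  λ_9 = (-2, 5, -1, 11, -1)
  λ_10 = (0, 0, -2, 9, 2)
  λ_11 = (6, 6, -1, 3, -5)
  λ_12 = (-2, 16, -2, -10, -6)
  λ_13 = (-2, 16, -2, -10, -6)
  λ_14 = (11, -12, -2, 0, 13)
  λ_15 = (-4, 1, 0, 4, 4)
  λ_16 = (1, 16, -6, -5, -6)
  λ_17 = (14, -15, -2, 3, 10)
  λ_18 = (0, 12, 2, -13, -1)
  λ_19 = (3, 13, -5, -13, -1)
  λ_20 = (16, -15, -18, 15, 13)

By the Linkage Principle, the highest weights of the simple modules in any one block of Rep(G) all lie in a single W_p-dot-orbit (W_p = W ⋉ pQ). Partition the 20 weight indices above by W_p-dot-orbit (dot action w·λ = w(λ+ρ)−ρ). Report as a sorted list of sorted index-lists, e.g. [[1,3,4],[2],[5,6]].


C ↔ D_5 under row/col permutation; |W(D_5)| = 1920.

W_19-reps of the 20 weights in Ā_19 (same 5-coord order as C):

    λ_1+ρ ↦ (0, 1, 2, 4, 4)
    λ_2+ρ ↦ (2, 0, 3, 4, 5)
    λ_3+ρ ↦ (2, 0, 3, 4, 5)
    λ_4+ρ ↦ (1, 1, 1, 9, 5)
    λ_5+ρ ↦ (1, 1, 1, 9, 5)
    λ_6+ρ ↦ (0, 1, 2, 4, 4)
    λ_7+ρ ↦ (0, 1, 1, 10, 3)
    λ_8+ρ ↦ (0, 1, 2, 4, 4)
    λ_9+ρ ↦ (1, 1, 3, 12, 0)
    λ_10+ρ ↦ (0, 1, 1, 10, 3)
    λ_11+ρ ↦ (0, 1, 2, 4, 4)
    λ_12+ρ ↦ (1, 1, 1, 9, 5)
    λ_13+ρ ↦ (1, 1, 1, 9, 5)
    λ_14+ρ ↦ (0, 1, 1, 10, 3)
    λ_15+ρ ↦ (0, 1, 2, 4, 4)
    λ_16+ρ ↦ (2, 0, 3, 4, 5)
    λ_17+ρ ↦ (0, 1, 1, 10, 3)
    λ_18+ρ ↦ (1, 1, 3, 12, 0)
    λ_19+ρ ↦ (1, 1, 3, 12, 0)
    λ_20+ρ ↦ (0, 0, 3, 2, 0)

These 20 weights hit 6 W_19-dot-orbits; sizes (5, 3, 4, 4, 3, 1):

[[1, 6, 8, 11, 15], [2, 3, 16], [4, 5, 12, 13], [7, 10, 14, 17], [9, 18, 19], [20]]


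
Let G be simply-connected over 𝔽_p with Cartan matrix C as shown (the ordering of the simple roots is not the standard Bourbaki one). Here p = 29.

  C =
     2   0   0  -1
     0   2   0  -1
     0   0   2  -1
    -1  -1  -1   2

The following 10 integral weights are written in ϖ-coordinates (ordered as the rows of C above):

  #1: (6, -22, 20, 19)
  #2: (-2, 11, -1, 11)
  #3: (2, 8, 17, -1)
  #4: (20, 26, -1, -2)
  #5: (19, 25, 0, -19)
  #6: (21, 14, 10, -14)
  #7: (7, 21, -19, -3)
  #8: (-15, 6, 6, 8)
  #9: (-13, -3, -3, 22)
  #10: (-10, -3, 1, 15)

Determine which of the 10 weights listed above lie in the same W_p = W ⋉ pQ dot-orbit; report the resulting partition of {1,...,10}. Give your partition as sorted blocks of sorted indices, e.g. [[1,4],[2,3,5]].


Cartan matrix: type D_4 (|W|=192); un-permuting the 4 rows.

Ā_29 reps of the 10 weights (D_4, coords as presented):

  [1] (12, 2, 2, 6);  [2] (1, 12, 0, 5);  [3] (2, 8, 17, 1);  [4] (2, 8, 17, 1);  [5] (2, 8, 17, 1);  [6] (9, 2, 2, 5);  [7] (12, 2, 2, 6);  [8] (9, 2, 2, 5);  [9] (12, 2, 2, 6);  [10] (9, 2, 2, 5)

The 10 indices split into 4 linkage classes (same alcove rep ⇔ same W_29-dot-orbit):

[[1, 7, 9], [2], [3, 4, 5], [6, 8, 10]]


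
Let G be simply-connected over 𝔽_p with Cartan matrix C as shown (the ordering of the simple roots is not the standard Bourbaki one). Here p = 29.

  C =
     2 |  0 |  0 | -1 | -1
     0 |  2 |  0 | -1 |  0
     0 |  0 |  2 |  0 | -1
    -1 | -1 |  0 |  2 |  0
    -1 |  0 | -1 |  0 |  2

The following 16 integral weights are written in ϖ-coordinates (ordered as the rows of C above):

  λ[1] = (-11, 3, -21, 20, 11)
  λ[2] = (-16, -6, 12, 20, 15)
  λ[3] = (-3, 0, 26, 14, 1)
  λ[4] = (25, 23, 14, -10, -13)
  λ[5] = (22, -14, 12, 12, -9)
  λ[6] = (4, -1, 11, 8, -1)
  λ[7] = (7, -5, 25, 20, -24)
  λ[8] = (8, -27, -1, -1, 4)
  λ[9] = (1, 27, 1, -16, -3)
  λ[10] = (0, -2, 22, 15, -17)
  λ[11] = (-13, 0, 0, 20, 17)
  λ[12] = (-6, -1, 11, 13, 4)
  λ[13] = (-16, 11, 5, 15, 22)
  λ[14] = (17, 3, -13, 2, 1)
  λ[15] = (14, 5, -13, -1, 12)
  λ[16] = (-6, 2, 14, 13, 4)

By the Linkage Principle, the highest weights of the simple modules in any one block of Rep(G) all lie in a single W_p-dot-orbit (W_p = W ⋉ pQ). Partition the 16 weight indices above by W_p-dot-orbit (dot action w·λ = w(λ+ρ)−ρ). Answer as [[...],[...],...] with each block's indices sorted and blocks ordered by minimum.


C ↔ A_5 under row/col permutation; |W(A_5)| = 720.

Ā_29 reps of the 16 weights (A_5, coords as presented):

  λ_1+ρ ↦ (8, 4, 2, 3, 10) · λ_2+ρ ↦ (15, 1, 7, 0, 1) · λ_3+ρ ↦ (2, 13, 13, 0, 0) · λ_4+ρ ↦ (5, 0, 12, 9, 0) · λ_5+ρ ↦ (15, 1, 7, 0, 1) · λ_6+ρ ↦ (5, 0, 12, 9, 0) · λ_7+ρ ↦ (15, 1, 0, 2, 8) · λ_8+ρ ↦ (5, 0, 12, 9, 0) · λ_9+ρ ↦ (2, 13, 13, 0, 0) · λ_10+ρ ↦ (15, 1, 7, 0, 1) · λ_11+ρ ↦ (12, 1, 1, 9, 6) · λ_12+ρ ↦ (5, 0, 12, 9, 0) · λ_13+ρ ↦ (15, 1, 7, 0, 1) · λ_14+ρ ↦ (8, 4, 2, 3, 10) · λ_15+ρ ↦ (15, 1, 7, 0, 1) · λ_16+ρ ↦ (5, 0, 12, 9, 0)

Linkage partition of the 16 weights (6 classes, p=29):

[[1, 14], [2, 5, 10, 13, 15], [3, 9], [4, 6, 8, 12, 16], [7], [11]]


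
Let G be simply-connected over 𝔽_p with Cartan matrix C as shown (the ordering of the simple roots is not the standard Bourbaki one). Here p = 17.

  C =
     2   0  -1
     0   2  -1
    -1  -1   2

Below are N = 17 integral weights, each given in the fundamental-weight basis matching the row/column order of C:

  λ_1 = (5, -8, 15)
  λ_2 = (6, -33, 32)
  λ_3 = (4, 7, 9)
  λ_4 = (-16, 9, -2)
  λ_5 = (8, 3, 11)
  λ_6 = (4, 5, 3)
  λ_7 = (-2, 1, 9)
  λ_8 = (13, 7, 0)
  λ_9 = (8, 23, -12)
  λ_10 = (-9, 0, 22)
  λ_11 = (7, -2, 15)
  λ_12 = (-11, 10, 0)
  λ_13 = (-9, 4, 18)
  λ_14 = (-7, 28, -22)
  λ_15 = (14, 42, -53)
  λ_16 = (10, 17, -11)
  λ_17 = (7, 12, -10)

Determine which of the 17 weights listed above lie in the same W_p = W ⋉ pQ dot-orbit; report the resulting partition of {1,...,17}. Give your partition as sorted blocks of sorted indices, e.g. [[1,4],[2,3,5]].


A_3 Cartan matrix, 3 simple roots permuted; ρ=(1,1,1).

Folding the 17 weights λ_j+ρ into Ā_17 (reps in the given 3-coord order):

  λ_1+ρ ↦ (1, 2, 9) · λ_2+ρ ↦ (1, 6, 9) · λ_3+ρ ↦ (1, 2, 9) · λ_4+ρ ↦ (1, 6, 9) · λ_5+ρ ↦ (1, 4, 8) · λ_6+ρ ↦ (5, 6, 4) · λ_7+ρ ↦ (1, 2, 9) · λ_8+ρ ↦ (8, 2, 1) · λ_9+ρ ↦ (5, 6, 4) · λ_10+ρ ↦ (1, 6, 9) · λ_11+ρ ↦ (1, 6, 9) · λ_12+ρ ↦ (1, 2, 9) · λ_13+ρ ↦ (1, 2, 9) · λ_14+ρ ↦ (5, 6, 4) · λ_15+ρ ↦ (8, 2, 1) · λ_16+ρ ↦ (1, 6, 9) · λ_17+ρ ↦ (1, 4, 8)

5 distinct reps among the 17 weights ⇒ 5 W_17-linkage classes:

[[1, 3, 7, 12, 13], [2, 4, 10, 11, 16], [5, 17], [6, 9, 14], [8, 15]]


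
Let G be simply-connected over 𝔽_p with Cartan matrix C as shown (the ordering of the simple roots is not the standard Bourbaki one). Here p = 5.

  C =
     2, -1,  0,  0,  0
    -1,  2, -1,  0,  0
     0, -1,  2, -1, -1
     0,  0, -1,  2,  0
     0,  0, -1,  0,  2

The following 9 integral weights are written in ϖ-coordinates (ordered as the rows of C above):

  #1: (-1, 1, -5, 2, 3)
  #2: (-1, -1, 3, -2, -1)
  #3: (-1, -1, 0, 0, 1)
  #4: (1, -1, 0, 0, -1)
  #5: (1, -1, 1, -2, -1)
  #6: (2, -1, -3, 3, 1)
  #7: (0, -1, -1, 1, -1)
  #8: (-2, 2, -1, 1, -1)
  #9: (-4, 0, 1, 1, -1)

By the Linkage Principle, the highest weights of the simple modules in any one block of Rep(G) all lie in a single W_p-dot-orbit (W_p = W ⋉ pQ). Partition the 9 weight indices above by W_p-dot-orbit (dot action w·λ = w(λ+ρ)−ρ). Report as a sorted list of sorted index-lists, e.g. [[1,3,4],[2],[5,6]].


Root system D_5: the 5×5 matrix C matches after relabeling.

λ_j+ρ reflected into Ā_5 (⟨·,θ^∨⟩≤5); 5-tuples as given:

  [1] (2, 0, 1, 1, 0)
  [2] (2, 0, 1, 1, 0)
  [3] (0, 0, 1, 1, 2)
  [4] (2, 0, 1, 1, 0)
  [5] (2, 0, 1, 1, 0)
  [6] (1, 0, 0, 2, 0)
  [7] (1, 0, 0, 2, 0)
  [8] (1, 0, 0, 2, 0)
  [9] (1, 0, 0, 2, 0)

These 9 weights hit 3 W_5-dot-orbits; sizes (4, 1, 4):

[[1, 2, 4, 5], [3], [6, 7, 8, 9]]


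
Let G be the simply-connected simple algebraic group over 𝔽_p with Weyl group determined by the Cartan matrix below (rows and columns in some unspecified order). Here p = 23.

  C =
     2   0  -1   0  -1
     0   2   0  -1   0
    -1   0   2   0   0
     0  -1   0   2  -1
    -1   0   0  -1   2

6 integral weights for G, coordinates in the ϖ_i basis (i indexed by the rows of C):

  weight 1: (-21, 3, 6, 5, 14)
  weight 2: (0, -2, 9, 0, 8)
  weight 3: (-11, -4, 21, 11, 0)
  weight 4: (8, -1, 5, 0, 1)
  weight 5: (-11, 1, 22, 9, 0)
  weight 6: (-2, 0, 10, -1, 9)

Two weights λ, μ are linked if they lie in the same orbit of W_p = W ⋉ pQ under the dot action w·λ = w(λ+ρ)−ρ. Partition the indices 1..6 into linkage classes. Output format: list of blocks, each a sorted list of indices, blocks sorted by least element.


C ↔ A_5 under row/col permutation; |W(A_5)| = 720.

Alcove-folded reps (p=23, 6 weights, presented ϖ-order):

  λ_1 → (2, 2, 11, 1, 5)
  λ_2 → (1, 1, 10, 0, 9)
  λ_3 → (1, 1, 10, 0, 9)
  λ_4 → (9, 0, 6, 1, 2)
  λ_5 → (1, 1, 10, 0, 9)
  λ_6 → (1, 1, 10, 0, 9)

These 6 weights hit 3 W_23-dot-orbits; sizes (1, 4, 1):

[[1], [2, 3, 5, 6], [4]]


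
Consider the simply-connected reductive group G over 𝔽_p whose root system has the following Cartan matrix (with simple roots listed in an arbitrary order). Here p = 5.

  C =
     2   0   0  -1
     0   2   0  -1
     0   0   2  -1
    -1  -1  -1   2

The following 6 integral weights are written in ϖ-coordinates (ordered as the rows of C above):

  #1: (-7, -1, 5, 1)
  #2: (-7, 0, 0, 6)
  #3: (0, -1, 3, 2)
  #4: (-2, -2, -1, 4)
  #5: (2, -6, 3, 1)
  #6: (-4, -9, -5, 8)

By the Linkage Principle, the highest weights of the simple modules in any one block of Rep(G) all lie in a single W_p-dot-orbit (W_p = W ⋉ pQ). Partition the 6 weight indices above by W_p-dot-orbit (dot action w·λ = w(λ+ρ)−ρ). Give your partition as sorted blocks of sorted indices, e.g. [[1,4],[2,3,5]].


C ↔ D_4 under row/col permutation; |W(D_4)| = 192.

Ā_5 reps of the 6 weights (D_4, coords as presented):

  [1] (1, 1, 1, 1)
  [2] (0, 1, 1, 1)
  [3] (0, 1, 1, 1)
  [4] (1, 1, 0, 0)
  [5] (1, 1, 0, 0)
  [6] (0, 1, 1, 1)

The 6 indices split into 3 linkage classes (same alcove rep ⇔ same W_5-dot-orbit):

[[1], [2, 3, 6], [4, 5]]


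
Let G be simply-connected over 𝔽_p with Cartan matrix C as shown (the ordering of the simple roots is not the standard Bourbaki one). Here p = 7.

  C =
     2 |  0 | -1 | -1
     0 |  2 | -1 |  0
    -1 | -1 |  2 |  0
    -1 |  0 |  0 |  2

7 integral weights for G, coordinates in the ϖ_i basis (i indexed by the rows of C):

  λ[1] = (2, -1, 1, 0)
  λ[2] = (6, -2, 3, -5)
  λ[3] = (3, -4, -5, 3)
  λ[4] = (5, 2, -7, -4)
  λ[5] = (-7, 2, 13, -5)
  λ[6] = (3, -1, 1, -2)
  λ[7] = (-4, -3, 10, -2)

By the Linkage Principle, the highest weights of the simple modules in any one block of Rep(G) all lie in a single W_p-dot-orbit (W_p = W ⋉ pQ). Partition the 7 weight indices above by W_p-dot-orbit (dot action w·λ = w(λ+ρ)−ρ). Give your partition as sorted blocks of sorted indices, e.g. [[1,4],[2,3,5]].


Type A_4, rank 4, |W|=120; reorder rows/cols to standard.

Alcove-folded reps (p=7, 7 weights, presented ϖ-order):

  λ_1 → (3, 0, 2, 1);  λ_2 → (3, 3, 0, 0);  λ_3 → (3, 3, 0, 0);  λ_4 → (3, 3, 0, 0);  λ_5 → (3, 3, 0, 0);  λ_6 → (3, 0, 2, 1);  λ_7 → (0, 2, 3, 1)

3 distinct reps among the 7 weights ⇒ 3 W_7-linkage classes:

[[1, 6], [2, 3, 4, 5], [7]]


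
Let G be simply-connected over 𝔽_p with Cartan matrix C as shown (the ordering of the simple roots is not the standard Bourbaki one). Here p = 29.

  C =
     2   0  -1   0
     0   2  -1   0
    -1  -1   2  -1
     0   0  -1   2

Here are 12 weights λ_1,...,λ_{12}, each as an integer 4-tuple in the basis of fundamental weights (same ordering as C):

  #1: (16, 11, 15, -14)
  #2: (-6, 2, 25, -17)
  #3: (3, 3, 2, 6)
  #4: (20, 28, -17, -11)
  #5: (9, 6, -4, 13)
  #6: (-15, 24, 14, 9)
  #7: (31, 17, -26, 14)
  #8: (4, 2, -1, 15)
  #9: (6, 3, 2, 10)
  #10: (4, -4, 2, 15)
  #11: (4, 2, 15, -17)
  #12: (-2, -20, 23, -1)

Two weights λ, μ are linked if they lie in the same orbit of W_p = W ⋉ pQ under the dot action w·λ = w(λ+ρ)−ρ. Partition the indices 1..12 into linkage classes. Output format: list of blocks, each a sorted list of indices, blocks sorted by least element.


Root system D_4: the 4×4 matrix C matches after relabeling.

Ā_29 reps of the 12 weights (D_4, coords as presented):

  λ_1+ρ ↦ (1, 4, 9, 3)
  λ_2+ρ ↦ (5, 3, 0, 16)
  λ_3+ρ ↦ (4, 4, 3, 7)
  λ_4+ρ ↦ (5, 3, 0, 16)
  λ_5+ρ ↦ (7, 4, 3, 11)
  λ_6+ρ ↦ (7, 4, 3, 11)
  λ_7+ρ ↦ (4, 4, 3, 7)
  λ_8+ρ ↦ (5, 3, 0, 16)
  λ_9+ρ ↦ (7, 4, 3, 11)
  λ_10+ρ ↦ (5, 3, 0, 16)
  λ_11+ρ ↦ (5, 3, 0, 16)
  λ_12+ρ ↦ (1, 19, 4, 0)

These 12 weights hit 5 W_29-dot-orbits; sizes (1, 5, 2, 3, 1):

[[1], [2, 4, 8, 10, 11], [3, 7], [5, 6, 9], [12]]


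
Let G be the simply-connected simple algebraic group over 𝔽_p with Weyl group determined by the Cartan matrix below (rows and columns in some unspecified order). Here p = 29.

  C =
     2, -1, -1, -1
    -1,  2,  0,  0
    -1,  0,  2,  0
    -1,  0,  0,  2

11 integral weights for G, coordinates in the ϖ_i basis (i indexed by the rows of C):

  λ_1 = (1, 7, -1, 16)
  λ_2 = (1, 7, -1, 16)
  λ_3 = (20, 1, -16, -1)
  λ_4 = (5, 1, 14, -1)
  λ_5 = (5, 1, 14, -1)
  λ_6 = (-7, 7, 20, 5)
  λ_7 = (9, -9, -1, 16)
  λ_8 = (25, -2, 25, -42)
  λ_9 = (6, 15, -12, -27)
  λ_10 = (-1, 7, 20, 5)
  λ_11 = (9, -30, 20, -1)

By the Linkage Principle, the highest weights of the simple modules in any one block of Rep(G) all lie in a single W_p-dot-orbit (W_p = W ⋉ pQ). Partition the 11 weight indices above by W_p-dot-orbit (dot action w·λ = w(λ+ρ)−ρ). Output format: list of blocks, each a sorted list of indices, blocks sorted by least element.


Dynkin diagram of C (from the 6 off-diagonal −1 entries): D_4.

λ_j+ρ reflected into Ā_29 (⟨·,θ^∨⟩≤29); 4-tuples as given:

    λ_1+ρ ↦ (2, 8, 0, 17)
    λ_2+ρ ↦ (2, 8, 0, 17)
    λ_3+ρ ↦ (6, 2, 15, 0)
    λ_4+ρ ↦ (6, 2, 15, 0)
    λ_5+ρ ↦ (6, 2, 15, 0)
    λ_6+ρ ↦ (6, 2, 15, 0)
    λ_7+ρ ↦ (2, 8, 0, 17)
    λ_8+ρ ↦ (3, 7, 12, 3)
    λ_9+ρ ↦ (3, 7, 12, 3)
    λ_10+ρ ↦ (6, 2, 15, 0)
    λ_11+ρ ↦ (2, 8, 0, 17)

The 11 indices split into 3 linkage classes (same alcove rep ⇔ same W_29-dot-orbit):

[[1, 2, 7, 11], [3, 4, 5, 6, 10], [8, 9]]


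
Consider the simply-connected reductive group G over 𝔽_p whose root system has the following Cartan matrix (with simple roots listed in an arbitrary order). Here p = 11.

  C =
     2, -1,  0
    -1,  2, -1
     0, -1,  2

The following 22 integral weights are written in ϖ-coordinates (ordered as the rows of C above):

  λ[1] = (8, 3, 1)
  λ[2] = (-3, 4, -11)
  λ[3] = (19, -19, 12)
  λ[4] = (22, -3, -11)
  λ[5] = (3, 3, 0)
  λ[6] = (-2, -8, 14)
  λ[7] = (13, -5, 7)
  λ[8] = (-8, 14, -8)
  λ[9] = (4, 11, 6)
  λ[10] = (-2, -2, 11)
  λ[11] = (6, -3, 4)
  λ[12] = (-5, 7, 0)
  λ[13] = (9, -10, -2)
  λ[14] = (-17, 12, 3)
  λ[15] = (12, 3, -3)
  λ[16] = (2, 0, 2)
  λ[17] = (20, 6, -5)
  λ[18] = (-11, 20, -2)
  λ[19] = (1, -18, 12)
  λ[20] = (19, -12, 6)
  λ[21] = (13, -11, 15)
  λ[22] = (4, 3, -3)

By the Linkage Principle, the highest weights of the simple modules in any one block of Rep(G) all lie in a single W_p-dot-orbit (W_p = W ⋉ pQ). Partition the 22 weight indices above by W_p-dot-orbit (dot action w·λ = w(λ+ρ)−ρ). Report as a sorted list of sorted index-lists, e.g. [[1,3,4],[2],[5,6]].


Cartan matrix: type A_3 (|W|=24); un-permuting the 3 rows.

Folding the 22 weights λ_j+ρ into Ā_11 (reps in the given 3-coord order):

  [1] (5, 2, 2)
  [2] (5, 2, 3)
  [3] (5, 2, 2)
  [4] (0, 1, 9)
  [5] (4, 4, 1)
  [6] (3, 1, 3)
  [7] (3, 1, 3)
  [8] (3, 1, 3)
  [9] (5, 2, 3)
  [10] (0, 1, 9)
  [11] (5, 2, 3)
  [12] (4, 4, 1)
  [13] (0, 1, 9)
  [14] (5, 2, 3)
  [15] (5, 2, 2)
  [16] (3, 1, 3)
  [17] (4, 4, 1)
  [18] (0, 1, 9)
  [19] (5, 2, 2)
  [20] (0, 2, 5)
  [21] (5, 2, 3)
  [22] (5, 2, 2)

Grouping the 22 weights by Ā_11-representative: 6 linkage classes.

[[1, 3, 15, 19, 22], [2, 9, 11, 14, 21], [4, 10, 13, 18], [5, 12, 17], [6, 7, 8, 16], [20]]


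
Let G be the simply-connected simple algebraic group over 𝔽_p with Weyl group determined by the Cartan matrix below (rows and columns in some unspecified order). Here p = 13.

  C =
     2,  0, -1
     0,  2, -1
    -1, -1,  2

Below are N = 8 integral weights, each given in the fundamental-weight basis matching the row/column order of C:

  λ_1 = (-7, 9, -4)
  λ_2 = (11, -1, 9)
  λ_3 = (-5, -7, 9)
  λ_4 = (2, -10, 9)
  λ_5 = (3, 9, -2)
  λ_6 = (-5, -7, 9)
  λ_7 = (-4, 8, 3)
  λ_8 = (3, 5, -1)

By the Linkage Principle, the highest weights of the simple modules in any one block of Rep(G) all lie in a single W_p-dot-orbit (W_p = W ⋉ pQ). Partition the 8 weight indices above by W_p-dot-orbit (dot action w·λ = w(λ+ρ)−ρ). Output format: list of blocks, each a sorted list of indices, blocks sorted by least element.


Type A_3, rank 3, |W|=24; reorder rows/cols to standard.

Ā_13 reps of the 8 weights (A_3, coords as presented):

  λ_1+ρ ↦ (3, 1, 6)
  λ_2+ρ ↦ (3, 9, 1)
  λ_3+ρ ↦ (4, 6, 0)
  λ_4+ρ ↦ (3, 9, 1)
  λ_5+ρ ↦ (3, 9, 1)
  λ_6+ρ ↦ (4, 6, 0)
  λ_7+ρ ↦ (3, 9, 1)
  λ_8+ρ ↦ (4, 6, 0)

Partition of {1..8} into 3 W_13-dot-orbits:

[[1], [2, 4, 5, 7], [3, 6, 8]]


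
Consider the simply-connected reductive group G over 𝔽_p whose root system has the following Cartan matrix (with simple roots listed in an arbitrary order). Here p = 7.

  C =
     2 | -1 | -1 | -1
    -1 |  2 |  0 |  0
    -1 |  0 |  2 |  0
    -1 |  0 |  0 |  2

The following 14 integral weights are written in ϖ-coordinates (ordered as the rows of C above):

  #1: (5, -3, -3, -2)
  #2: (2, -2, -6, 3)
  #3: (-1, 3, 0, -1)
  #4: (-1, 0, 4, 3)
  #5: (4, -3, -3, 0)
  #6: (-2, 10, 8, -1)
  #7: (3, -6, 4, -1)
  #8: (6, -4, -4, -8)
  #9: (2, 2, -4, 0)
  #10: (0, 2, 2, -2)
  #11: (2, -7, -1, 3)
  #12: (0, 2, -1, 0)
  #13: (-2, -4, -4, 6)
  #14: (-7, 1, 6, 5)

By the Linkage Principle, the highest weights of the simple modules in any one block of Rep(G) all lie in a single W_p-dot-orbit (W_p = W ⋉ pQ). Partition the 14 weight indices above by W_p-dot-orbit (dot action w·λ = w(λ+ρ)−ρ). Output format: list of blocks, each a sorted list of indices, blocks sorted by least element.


Cartan matrix: type D_4 (|W|=192); un-permuting the 4 rows.

Each λ_j+ρ reduced to Ā_7; 4-tuples below use C's row order:

  [1] (1, 2, 2, 1);  [2] (1, 2, 2, 1);  [3] (0, 4, 1, 0);  [4] (1, 2, 2, 1);  [5] (1, 2, 2, 1);  [6] (0, 1, 3, 2);  [7] (1, 2, 2, 1);  [8] (0, 3, 3, 1);  [9] (0, 3, 3, 1);  [10] (0, 3, 3, 1);  [11] (0, 3, 3, 1);  [12] (1, 3, 0, 1);  [13] (0, 3, 3, 1);  [14] (0, 4, 1, 0)

The 14 indices split into 5 linkage classes (same alcove rep ⇔ same W_7-dot-orbit):

[[1, 2, 4, 5, 7], [3, 14], [6], [8, 9, 10, 11, 13], [12]]


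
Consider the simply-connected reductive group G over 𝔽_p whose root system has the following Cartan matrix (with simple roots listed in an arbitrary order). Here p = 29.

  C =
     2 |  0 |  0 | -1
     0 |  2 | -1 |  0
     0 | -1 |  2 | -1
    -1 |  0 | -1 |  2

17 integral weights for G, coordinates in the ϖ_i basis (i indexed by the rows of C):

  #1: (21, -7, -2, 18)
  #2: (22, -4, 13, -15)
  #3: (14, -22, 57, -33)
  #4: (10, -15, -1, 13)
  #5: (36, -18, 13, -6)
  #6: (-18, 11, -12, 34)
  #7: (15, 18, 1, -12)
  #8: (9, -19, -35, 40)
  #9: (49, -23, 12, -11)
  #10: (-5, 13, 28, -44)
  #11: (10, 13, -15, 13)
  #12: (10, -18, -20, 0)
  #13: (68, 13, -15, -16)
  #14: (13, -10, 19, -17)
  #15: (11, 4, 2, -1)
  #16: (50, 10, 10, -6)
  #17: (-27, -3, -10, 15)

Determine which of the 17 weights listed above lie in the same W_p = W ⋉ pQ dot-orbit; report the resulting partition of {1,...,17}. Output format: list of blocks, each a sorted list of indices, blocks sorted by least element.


A_4 Cartan matrix, 4 simple roots permuted; ρ=(1,1,1,1).

λ_j+ρ reflected into Ā_29 (⟨·,θ^∨⟩≤29); 4-tuples as given:

    [1] (10, 6, 5, 7)
    [2] (9, 0, 3, 11)
    [3] (12, 5, 3, 0)
    [4] (11, 0, 14, 0)
    [5] (12, 5, 3, 0)
    [6] (10, 6, 5, 7)
    [7] (5, 10, 9, 2)
    [8] (10, 6, 5, 7)
    [9] (5, 10, 9, 2)
    [10] (11, 0, 14, 0)
    [11] (11, 0, 14, 0)
    [12] (10, 6, 5, 7)
    [13] (11, 0, 14, 0)
    [14] (2, 4, 5, 9)
    [15] (12, 5, 3, 0)
    [16] (10, 6, 5, 7)
    [17] (5, 10, 9, 2)

Partition of {1..17} into 6 W_29-dot-orbits:

[[1, 6, 8, 12, 16], [2], [3, 5, 15], [4, 10, 11, 13], [7, 9, 17], [14]]


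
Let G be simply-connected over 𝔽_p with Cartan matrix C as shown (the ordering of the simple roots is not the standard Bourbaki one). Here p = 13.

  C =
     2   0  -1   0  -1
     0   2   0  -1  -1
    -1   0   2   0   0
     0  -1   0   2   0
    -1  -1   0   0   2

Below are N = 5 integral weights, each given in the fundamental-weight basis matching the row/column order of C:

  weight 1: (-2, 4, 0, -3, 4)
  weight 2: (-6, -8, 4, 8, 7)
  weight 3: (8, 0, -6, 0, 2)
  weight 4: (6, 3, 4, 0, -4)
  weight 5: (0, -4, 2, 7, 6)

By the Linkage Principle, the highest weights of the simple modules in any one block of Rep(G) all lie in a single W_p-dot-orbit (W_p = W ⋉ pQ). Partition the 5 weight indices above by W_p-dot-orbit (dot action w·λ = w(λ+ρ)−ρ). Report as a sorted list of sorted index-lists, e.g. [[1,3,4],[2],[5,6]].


C ↔ A_5 under row/col permutation; |W(A_5)| = 720.

λ_j+ρ reflected into Ā_13 (⟨·,θ^∨⟩≤13); 5-tuples as given:

  λ_1 → (1, 3, 0, 2, 4);  λ_2 → (1, 3, 0, 2, 4);  λ_3 → (4, 1, 4, 0, 3);  λ_4 → (4, 1, 4, 0, 3);  λ_5 → (1, 3, 0, 2, 4)

Grouping the 5 weights by Ā_13-representative: 2 linkage classes.

[[1, 2, 5], [3, 4]]


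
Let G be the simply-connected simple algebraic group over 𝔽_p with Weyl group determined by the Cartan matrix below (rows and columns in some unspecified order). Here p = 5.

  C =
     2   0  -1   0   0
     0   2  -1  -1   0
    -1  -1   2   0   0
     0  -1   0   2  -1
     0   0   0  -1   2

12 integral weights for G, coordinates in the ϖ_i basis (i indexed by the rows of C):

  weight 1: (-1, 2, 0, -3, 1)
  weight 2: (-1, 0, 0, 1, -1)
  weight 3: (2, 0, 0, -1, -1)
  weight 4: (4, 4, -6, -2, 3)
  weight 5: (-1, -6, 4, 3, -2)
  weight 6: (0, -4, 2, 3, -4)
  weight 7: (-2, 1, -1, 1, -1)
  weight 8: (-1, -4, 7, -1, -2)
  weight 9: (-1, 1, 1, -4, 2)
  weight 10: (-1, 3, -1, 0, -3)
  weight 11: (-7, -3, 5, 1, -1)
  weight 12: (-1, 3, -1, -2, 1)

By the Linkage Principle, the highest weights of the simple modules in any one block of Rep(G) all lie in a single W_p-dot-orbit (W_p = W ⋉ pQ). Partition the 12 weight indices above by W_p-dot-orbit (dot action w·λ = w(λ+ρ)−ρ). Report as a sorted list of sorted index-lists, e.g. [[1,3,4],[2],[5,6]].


A_5 Cartan matrix, 5 simple roots permuted; ρ=(1,1,1,1,1).

Each λ_j+ρ reduced to Ā_5; 5-tuples below use C's row order:

  [1] (0, 1, 1, 2, 0);  [2] (0, 1, 1, 2, 0);  [3] (3, 1, 1, 0, 0);  [4] (3, 1, 1, 0, 0);  [5] (0, 3, 0, 1, 1);  [6] (1, 1, 0, 2, 1);  [7] (0, 1, 1, 2, 0);  [8] (3, 1, 1, 0, 0);  [9] (0, 1, 1, 2, 0);  [10] (0, 3, 0, 1, 1);  [11] (3, 1, 1, 0, 0);  [12] (0, 3, 0, 1, 1)

Linkage partition of the 12 weights (4 classes, p=5):

[[1, 2, 7, 9], [3, 4, 8, 11], [5, 10, 12], [6]]


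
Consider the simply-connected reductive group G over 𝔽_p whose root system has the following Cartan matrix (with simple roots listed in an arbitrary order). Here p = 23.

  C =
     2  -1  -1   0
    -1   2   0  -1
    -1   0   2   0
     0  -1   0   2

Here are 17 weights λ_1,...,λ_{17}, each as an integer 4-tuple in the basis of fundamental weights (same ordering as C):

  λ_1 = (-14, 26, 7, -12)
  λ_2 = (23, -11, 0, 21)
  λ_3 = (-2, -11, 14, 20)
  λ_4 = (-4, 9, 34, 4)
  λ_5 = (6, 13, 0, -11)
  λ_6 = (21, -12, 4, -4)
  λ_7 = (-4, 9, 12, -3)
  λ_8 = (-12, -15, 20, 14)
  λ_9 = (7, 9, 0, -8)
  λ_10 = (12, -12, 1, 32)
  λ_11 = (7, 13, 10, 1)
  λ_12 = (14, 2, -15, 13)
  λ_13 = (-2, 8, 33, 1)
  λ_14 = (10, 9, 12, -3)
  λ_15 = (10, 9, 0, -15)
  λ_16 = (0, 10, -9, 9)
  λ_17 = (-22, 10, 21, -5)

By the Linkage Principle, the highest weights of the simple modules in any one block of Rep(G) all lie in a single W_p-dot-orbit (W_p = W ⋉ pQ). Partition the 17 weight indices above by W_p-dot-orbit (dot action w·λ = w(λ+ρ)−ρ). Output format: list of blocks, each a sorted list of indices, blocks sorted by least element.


A_4 Cartan matrix, 4 simple roots permuted; ρ=(1,1,1,1).

Ā_23 reps of the 17 weights (A_4, coords as presented):

  [1] (8, 3, 1, 7)
  [2] (1, 8, 12, 1)
  [3] (10, 1, 2, 8)
  [4] (8, 3, 1, 7)
  [5] (7, 4, 1, 10)
  [6] (8, 3, 1, 7)
  [7] (3, 5, 10, 2)
  [8] (10, 1, 2, 8)
  [9] (8, 3, 1, 7)
  [10] (10, 1, 2, 8)
  [11] (7, 4, 1, 10)
  [12] (1, 3, 5, 5)
  [13] (10, 1, 2, 8)
  [14] (10, 1, 2, 8)
  [15] (7, 4, 1, 10)
  [16] (7, 4, 1, 10)
  [17] (7, 4, 1, 10)

6 distinct reps among the 17 weights ⇒ 6 W_23-linkage classes:

[[1, 4, 6, 9], [2], [3, 8, 10, 13, 14], [5, 11, 15, 16, 17], [7], [12]]


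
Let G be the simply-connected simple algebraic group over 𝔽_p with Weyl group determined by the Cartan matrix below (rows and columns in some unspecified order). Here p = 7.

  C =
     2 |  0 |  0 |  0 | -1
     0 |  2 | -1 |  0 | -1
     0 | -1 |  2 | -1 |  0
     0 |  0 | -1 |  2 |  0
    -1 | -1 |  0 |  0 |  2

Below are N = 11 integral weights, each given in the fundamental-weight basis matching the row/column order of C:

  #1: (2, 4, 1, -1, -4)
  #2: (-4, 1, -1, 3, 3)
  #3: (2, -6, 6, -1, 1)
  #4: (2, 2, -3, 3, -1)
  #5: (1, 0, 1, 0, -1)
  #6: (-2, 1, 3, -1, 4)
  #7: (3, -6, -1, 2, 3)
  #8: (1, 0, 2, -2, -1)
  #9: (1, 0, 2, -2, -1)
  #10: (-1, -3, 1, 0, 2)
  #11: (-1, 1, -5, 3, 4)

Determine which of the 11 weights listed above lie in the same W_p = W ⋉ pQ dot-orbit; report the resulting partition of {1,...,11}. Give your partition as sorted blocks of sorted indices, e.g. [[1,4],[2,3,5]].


Cartan matrix: type A_5 (|W|=720); un-permuting the 5 rows.

Each λ_j+ρ reduced to Ā_7; 5-tuples below use C's row order:

  λ_1 → (0, 2, 2, 0, 3) · λ_2 → (0, 2, 0, 1, 1) · λ_3 → (0, 2, 2, 0, 3) · λ_4 → (2, 1, 2, 1, 0) · λ_5 → (2, 1, 2, 1, 0) · λ_6 → (0, 2, 0, 1, 1) · λ_7 → (2, 1, 2, 1, 0) · λ_8 → (2, 1, 2, 1, 0) · λ_9 → (2, 1, 2, 1, 0) · λ_10 → (0, 2, 0, 1, 1) · λ_11 → (0, 2, 2, 0, 3)

Partition of {1..11} into 3 W_7-dot-orbits:

[[1, 3, 11], [2, 6, 10], [4, 5, 7, 8, 9]]


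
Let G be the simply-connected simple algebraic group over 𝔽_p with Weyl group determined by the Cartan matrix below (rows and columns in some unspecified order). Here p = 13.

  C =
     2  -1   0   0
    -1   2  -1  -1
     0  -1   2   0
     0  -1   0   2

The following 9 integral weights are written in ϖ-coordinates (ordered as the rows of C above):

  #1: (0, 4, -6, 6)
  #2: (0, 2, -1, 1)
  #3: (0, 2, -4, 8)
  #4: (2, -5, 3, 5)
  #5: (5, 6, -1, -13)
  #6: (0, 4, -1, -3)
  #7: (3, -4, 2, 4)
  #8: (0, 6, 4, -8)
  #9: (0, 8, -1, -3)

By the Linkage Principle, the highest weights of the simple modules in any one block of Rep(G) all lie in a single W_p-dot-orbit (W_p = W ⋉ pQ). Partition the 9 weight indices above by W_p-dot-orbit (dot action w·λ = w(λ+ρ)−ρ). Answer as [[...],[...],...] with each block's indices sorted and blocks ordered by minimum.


Root system D_4: the 4×4 matrix C matches after relabeling.

Each λ_j+ρ reduced to Ā_13; 4-tuples below use C's row order:

    λ_1+ρ ↦ (1, 0, 5, 7)
    λ_2+ρ ↦ (1, 3, 0, 2)
    λ_3+ρ ↦ (1, 0, 3, 9)
    λ_4+ρ ↦ (1, 3, 0, 2)
    λ_5+ρ ↦ (1, 0, 5, 7)
    λ_6+ρ ↦ (1, 3, 0, 2)
    λ_7+ρ ↦ (1, 3, 0, 2)
    λ_8+ρ ↦ (1, 0, 5, 7)
    λ_9+ρ ↦ (1, 3, 0, 2)

Partition of {1..9} into 3 W_13-dot-orbits:

[[1, 5, 8], [2, 4, 6, 7, 9], [3]]


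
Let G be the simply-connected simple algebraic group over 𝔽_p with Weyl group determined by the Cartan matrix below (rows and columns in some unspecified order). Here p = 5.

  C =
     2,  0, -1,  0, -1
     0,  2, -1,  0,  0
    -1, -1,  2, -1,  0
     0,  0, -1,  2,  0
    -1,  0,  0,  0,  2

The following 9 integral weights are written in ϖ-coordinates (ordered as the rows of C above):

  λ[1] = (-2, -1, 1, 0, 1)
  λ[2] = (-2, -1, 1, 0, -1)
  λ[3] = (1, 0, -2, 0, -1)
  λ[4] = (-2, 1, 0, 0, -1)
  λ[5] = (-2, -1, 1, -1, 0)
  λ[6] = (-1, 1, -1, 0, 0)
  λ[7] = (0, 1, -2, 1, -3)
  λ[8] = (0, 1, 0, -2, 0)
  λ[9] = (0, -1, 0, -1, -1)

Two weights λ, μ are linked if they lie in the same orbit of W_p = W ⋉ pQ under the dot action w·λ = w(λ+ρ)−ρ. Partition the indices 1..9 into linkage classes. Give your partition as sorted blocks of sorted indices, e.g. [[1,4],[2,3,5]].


Cartan matrix: type D_5 (|W|=1920); un-permuting the 5 rows.

λ_j+ρ reflected into Ā_5 (⟨·,θ^∨⟩≤5); 5-tuples as given:

  λ_1+ρ ↦ (0, 0, 1, 1, 1)
  λ_2+ρ ↦ (0, 0, 1, 1, 1)
  λ_3+ρ ↦ (1, 0, 1, 0, 0)
  λ_4+ρ ↦ (0, 2, 0, 1, 1)
  λ_5+ρ ↦ (1, 0, 1, 0, 0)
  λ_6+ρ ↦ (0, 2, 0, 1, 1)
  λ_7+ρ ↦ (1, 0, 1, 0, 0)
  λ_8+ρ ↦ (0, 2, 0, 1, 1)
  λ_9+ρ ↦ (1, 0, 1, 0, 0)

Grouping the 9 weights by Ā_5-representative: 3 linkage classes.

[[1, 2], [3, 5, 7, 9], [4, 6, 8]]


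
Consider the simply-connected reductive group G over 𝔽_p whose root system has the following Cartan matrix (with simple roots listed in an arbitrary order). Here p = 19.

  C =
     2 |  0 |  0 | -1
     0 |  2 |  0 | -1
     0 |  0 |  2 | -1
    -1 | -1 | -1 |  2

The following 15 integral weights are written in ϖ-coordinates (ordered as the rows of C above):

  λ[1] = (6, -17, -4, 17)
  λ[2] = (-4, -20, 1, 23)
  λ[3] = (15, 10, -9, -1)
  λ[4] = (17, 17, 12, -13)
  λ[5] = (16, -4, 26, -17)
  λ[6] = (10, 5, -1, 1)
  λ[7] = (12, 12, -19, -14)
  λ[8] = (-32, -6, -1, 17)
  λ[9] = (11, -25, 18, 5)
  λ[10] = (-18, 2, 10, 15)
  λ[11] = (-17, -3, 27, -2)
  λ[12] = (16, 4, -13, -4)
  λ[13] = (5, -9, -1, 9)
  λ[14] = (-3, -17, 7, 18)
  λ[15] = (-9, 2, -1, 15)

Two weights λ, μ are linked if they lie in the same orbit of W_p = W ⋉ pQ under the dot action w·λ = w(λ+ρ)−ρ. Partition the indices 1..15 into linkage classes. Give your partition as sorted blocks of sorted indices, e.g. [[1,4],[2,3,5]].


Dynkin diagram of C (from the 6 off-diagonal −1 entries): D_4.

λ_j+ρ reflected into Ā_19 (⟨·,θ^∨⟩≤19); 4-tuples as given:

  1: (1, 10, 3, 2) · 2: (2, 10, 3, 2) · 3: (8, 3, 0, 0) · 4: (0, 0, 5, 1) · 5: (6, 8, 0, 2) · 6: (11, 6, 0, 0) · 7: (0, 0, 5, 1) · 8: (0, 0, 5, 1) · 9: (0, 0, 5, 1) · 10: (6, 8, 0, 2) · 11: (6, 8, 0, 2) · 12: (2, 10, 3, 2) · 13: (6, 8, 0, 2) · 14: (6, 8, 0, 2) · 15: (8, 3, 0, 0)

Partition of {1..15} into 6 W_19-dot-orbits:

[[1], [2, 12], [3, 15], [4, 7, 8, 9], [5, 10, 11, 13, 14], [6]]


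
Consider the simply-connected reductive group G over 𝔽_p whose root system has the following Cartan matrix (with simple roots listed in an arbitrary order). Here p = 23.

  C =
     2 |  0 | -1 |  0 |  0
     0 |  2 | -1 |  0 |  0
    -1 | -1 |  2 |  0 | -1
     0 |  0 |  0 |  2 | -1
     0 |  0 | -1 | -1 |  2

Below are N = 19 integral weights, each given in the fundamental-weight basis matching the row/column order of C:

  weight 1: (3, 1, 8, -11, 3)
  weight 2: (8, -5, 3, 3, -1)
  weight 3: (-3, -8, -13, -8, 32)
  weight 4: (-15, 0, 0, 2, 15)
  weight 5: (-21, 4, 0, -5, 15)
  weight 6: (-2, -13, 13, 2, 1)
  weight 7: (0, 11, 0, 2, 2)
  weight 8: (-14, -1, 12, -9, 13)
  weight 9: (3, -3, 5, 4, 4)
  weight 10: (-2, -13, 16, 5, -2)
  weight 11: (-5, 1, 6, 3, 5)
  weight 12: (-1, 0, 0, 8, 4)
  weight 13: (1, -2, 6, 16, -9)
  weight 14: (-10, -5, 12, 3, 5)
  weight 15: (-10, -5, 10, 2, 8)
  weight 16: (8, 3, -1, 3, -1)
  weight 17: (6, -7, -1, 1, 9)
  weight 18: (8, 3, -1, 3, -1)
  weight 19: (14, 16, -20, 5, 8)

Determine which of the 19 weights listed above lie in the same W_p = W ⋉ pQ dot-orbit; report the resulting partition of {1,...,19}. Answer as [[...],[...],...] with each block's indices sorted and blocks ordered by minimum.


Dynkin diagram of C (from the 8 off-diagonal −1 entries): D_5.

λ_j+ρ reflected into Ā_23 (⟨·,θ^∨⟩≤23); 5-tuples as given:

  1: (4, 2, 3, 4, 1);  2: (9, 4, 0, 4, 0);  3: (7, 2, 2, 3, 0);  4: (1, 12, 1, 3, 2);  5: (1, 12, 1, 3, 2);  6: (1, 12, 1, 3, 2);  7: (1, 12, 1, 3, 2);  8: (9, 4, 0, 4, 0);  9: (4, 2, 3, 4, 1);  10: (1, 12, 1, 3, 2);  11: (4, 2, 3, 4, 1);  12: (0, 1, 1, 9, 5);  13: (0, 1, 1, 9, 5);  14: (9, 4, 0, 4, 0);  15: (7, 2, 2, 3, 0);  16: (9, 4, 0, 4, 0);  17: (1, 0, 6, 2, 4);  18: (9, 4, 0, 4, 0);  19: (4, 2, 3, 4, 1)

6 distinct reps among the 19 weights ⇒ 6 W_23-linkage classes:

[[1, 9, 11, 19], [2, 8, 14, 16, 18], [3, 15], [4, 5, 6, 7, 10], [12, 13], [17]]


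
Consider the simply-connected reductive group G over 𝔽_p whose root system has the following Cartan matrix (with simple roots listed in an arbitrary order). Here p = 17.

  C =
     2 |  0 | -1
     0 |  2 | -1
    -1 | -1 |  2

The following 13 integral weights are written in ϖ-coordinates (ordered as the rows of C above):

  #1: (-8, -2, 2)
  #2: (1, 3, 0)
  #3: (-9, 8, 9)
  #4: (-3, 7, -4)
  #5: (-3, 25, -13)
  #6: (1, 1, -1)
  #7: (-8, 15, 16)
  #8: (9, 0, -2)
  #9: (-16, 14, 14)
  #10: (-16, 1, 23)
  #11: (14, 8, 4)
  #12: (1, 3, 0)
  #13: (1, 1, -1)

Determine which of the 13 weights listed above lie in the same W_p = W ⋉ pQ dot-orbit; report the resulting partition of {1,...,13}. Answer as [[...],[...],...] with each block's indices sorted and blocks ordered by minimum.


Dynkin diagram of C (from the 4 off-diagonal −1 entries): A_3.

W_17-reps of the 13 weights in Ā_17 (same 3-coord order as C):

    λ_1 → (2, 4, 1)
    λ_2 → (2, 4, 1)
    λ_3 → (6, 7, 2)
    λ_4 → (3, 3, 2)
    λ_5 → (3, 3, 2)
    λ_6 → (2, 2, 0)
    λ_7 → (9, 0, 1)
    λ_8 → (9, 0, 1)
    λ_9 → (2, 2, 0)
    λ_10 → (6, 7, 2)
    λ_11 → (3, 3, 2)
    λ_12 → (2, 4, 1)
    λ_13 → (2, 2, 0)

Partition of {1..13} into 5 W_17-dot-orbits:

[[1, 2, 12], [3, 10], [4, 5, 11], [6, 9, 13], [7, 8]]


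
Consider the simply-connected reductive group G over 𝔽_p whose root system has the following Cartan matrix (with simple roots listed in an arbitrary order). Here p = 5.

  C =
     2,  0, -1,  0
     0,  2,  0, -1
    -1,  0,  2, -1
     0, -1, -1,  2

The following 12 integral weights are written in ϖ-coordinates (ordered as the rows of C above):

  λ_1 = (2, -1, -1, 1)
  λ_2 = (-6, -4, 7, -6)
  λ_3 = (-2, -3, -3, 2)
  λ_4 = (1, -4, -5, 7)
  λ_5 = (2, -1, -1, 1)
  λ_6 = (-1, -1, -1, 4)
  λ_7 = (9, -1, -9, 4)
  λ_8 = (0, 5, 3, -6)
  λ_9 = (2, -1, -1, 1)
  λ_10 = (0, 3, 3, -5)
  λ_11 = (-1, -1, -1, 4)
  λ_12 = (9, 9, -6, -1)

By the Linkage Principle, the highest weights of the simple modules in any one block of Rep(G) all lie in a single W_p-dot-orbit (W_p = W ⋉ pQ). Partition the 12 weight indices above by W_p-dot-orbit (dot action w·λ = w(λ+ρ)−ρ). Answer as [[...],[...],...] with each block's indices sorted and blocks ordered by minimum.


Dynkin diagram of C (from the 6 off-diagonal −1 entries): A_4.

λ_j+ρ reflected into Ā_5 (⟨·,θ^∨⟩≤5); 4-tuples as given:

  λ_1 → (3, 0, 0, 2);  λ_2 → (3, 0, 0, 2);  λ_3 → (1, 0, 1, 1);  λ_4 → (1, 0, 1, 1);  λ_5 → (3, 0, 0, 2);  λ_6 → (0, 0, 0, 5);  λ_7 → (3, 0, 0, 2);  λ_8 → (1, 0, 0, 4);  λ_9 → (3, 0, 0, 2);  λ_10 → (1, 0, 0, 4);  λ_11 → (0, 0, 0, 5);  λ_12 → (0, 0, 0, 5)

Linkage partition of the 12 weights (4 classes, p=5):

[[1, 2, 5, 7, 9], [3, 4], [6, 11, 12], [8, 10]]


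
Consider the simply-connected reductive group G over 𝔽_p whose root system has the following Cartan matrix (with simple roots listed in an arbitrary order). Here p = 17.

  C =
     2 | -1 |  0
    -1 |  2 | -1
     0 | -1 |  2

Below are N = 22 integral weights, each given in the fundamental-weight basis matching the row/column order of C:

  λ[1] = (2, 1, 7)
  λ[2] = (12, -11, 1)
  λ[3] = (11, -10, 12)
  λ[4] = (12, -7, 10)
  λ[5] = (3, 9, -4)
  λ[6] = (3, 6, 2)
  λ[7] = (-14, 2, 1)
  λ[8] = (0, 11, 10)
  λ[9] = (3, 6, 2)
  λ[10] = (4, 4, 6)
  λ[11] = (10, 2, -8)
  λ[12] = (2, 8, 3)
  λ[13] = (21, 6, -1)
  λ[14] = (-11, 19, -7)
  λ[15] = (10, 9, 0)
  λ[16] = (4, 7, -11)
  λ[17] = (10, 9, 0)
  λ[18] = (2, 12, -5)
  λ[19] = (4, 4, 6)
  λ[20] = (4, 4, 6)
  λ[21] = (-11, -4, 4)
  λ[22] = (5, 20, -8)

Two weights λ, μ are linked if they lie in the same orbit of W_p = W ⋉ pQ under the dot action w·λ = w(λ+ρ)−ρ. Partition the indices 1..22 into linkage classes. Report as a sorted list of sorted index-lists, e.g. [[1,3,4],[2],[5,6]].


Type A_3, rank 3, |W|=24; reorder rows/cols to standard.

λ_j+ρ reflected into Ā_17 (⟨·,θ^∨⟩≤17); 3-tuples as given:

  1: (3, 2, 8)
  2: (3, 2, 8)
  3: (3, 9, 4)
  4: (6, 6, 4)
  5: (4, 7, 3)
  6: (4, 7, 3)
  7: (3, 2, 8)
  8: (6, 6, 4)
  9: (4, 7, 3)
  10: (5, 5, 7)
  11: (7, 4, 3)
  12: (3, 9, 4)
  13: (5, 5, 7)
  14: (7, 4, 3)
  15: (6, 6, 4)
  16: (3, 2, 8)
  17: (6, 6, 4)
  18: (3, 9, 4)
  19: (5, 5, 7)
  20: (5, 5, 7)
  21: (3, 2, 8)
  22: (4, 7, 3)

The 22 indices split into 6 linkage classes (same alcove rep ⇔ same W_17-dot-orbit):

[[1, 2, 7, 16, 21], [3, 12, 18], [4, 8, 15, 17], [5, 6, 9, 22], [10, 13, 19, 20], [11, 14]]
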